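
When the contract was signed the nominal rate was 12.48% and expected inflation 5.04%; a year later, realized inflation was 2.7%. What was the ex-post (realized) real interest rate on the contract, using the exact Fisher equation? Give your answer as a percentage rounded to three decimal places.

9.523%

Ex-post: (1 + 0.1248)/(1 + 0.0270) − 1 = 9.5229%
So the realized real rate is 9.523%.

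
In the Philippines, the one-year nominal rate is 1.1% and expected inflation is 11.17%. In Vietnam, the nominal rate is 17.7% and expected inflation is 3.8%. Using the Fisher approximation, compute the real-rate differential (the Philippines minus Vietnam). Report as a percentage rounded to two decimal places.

-23.97%

The Philippines: 1.1% − 11.17% = -10.070%
Vietnam: 17.7% − 3.8% = 13.900%
Differential = -23.970% → -23.97%.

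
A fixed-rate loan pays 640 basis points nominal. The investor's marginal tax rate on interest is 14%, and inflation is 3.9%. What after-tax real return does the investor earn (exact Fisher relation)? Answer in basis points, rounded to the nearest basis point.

154 basis points

After-tax nominal return = 6.4% × (1 − 0.14) = 5.5040%.
1 + r = 1.05504 / 1.03900 = 1.015438
After-tax real rate = 1.015438 − 1 → 154 basis points.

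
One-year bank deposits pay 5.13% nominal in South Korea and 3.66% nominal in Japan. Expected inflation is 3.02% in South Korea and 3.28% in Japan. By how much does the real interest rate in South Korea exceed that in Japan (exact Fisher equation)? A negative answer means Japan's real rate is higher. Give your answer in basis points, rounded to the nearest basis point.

South Korea: (1 + 0.0513)/(1 + 0.0302) − 1 = 2.0481%
Japan: (1 + 0.0366)/(1 + 0.0328) − 1 = 0.3679%
Differential = 2.0481% − 0.3679% = 1.6802% → 168 basis points.

168 basis points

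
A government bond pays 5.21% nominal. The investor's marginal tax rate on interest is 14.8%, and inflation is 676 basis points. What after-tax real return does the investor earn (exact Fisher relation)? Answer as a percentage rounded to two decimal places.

-2.17%

After-tax nominal return = 5.21% × (1 − 0.148) = 4.43892%.
1 + r = 1.0443892 / 1.06760 = 0.978259
After-tax real rate = 0.978259 − 1 → -2.17%.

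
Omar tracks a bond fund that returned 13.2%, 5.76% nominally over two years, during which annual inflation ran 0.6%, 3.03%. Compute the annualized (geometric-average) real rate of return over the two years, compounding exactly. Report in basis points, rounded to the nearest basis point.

747 basis points

Nominal growth factor = 1.1320 × 1.0576 = 1.19720320
Price-level growth factor = 1.0060 × 1.0303 = 1.03648180
Real growth factor = 1.19720320 / 1.03648180 = 1.15506437
Annualized real rate = 1.15506437^(1/2) − 1 = 7.4739% → 747 basis points.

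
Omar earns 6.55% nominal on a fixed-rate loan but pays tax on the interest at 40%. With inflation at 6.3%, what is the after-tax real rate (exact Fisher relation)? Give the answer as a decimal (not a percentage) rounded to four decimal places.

-0.0223

After-tax nominal return = 6.55% × (1 − 0.4) = 3.9300%.
1 + r = 1.03930 / 1.06300 = 0.977705
After-tax real rate = 0.977705 − 1 → -0.0223.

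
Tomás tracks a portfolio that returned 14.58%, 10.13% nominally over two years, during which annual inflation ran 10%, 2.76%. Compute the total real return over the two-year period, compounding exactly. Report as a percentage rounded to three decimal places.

Nominal growth factor = 1.1458 × 1.1013 = 1.261870
Price-level growth factor = 1.1000 × 1.0276 = 1.130360
Real growth factor = 1.261870 / 1.130360 = 1.116343
Total real return = 1.116343 − 1 → 11.634%.

11.634%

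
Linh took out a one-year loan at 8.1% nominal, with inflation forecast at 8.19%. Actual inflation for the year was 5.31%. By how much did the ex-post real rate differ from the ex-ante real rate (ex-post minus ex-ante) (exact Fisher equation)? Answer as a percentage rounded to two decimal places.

Ex-ante: (1 + 0.0810)/(1 + 0.0819) − 1 = -0.0832%
Ex-post: (1 + 0.0810)/(1 + 0.0531) − 1 = 2.6493%
Difference (ex-post − ex-ante) = 2.7325% → 2.73%.

2.73%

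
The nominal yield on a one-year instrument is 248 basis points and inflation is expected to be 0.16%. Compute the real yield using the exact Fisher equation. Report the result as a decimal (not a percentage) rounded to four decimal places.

0.0232

1 + r = 1.02480 / 1.00160 = 1.023163
r = 1.023163 − 1 = 2.3163%, i.e. 0.0232.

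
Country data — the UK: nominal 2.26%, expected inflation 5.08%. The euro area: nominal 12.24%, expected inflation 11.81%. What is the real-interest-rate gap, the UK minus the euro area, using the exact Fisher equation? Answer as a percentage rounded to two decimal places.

The UK: (1 + 0.0226)/(1 + 0.0508) − 1 = -2.6837%
The euro area: (1 + 0.1224)/(1 + 0.1181) − 1 = 0.3846%
Differential = -2.6837% − 0.3846% = -3.0683% → -3.07%.

-3.07%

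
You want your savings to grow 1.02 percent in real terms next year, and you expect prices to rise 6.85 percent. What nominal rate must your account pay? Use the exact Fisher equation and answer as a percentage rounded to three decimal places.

(1 + i) = (1 + r)(1 + π) = 1.01020 × 1.06850 = 1.0793987
i = 1.0793987 − 1, so the required nominal rate is 7.940%.

7.940%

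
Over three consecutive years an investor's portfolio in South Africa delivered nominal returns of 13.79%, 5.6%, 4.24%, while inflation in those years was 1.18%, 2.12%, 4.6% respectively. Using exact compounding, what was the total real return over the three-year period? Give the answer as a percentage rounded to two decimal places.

Nominal growth factor = 1.1379 × 1.0560 × 1.0424 = 1.252571
Price-level growth factor = 1.0118 × 1.0212 × 1.0460 = 1.080780
Real growth factor = 1.252571 / 1.080780 = 1.158951
Total real return = 1.158951 − 1 → 15.90%.

15.90%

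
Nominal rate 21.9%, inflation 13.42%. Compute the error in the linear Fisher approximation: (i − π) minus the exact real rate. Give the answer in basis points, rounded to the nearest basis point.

100 basis points

Approximate: r ≈ 21.900% − 13.420% = 8.4800%
Exact: (1 + 0.2190)/(1 + 0.1342) − 1 = 7.4766%
Error = 8.4800% − 7.4766% = 1.0034% → 100 basis points.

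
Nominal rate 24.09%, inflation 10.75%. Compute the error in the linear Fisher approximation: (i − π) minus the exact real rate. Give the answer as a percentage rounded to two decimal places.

1.29%

Approximate: r ≈ 24.090% − 10.750% = 13.3400%
Exact: (1 + 0.2409)/(1 + 0.1075) − 1 = 12.0451%
Error = 13.3400% − 12.0451% = 1.2949% → 1.29%.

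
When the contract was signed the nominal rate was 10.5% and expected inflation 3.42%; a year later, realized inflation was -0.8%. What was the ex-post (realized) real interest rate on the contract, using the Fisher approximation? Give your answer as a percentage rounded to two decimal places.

11.30%

Ex-post: 10.5% − (-0.8%) = 11.300%
So the realized real rate is 11.30%.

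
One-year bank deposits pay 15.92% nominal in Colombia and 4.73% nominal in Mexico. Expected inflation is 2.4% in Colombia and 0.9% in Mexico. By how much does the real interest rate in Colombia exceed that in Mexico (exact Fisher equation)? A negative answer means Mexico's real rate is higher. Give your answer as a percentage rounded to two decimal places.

9.41%

Colombia: (1 + 0.1592)/(1 + 0.0240) − 1 = 13.2031%
Mexico: (1 + 0.0473)/(1 + 0.0090) − 1 = 3.7958%
Differential = 13.2031% − 3.7958% = 9.4073% → 9.41%.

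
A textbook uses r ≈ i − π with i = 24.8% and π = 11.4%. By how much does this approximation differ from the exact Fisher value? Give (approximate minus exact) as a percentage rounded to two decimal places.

1.37%

Approximate: r ≈ 24.800% − 11.400% = 13.4000%
Exact: (1 + 0.2480)/(1 + 0.1140) − 1 = 12.0287%
Error = 13.4000% − 12.0287% = 1.3713% → 1.37%.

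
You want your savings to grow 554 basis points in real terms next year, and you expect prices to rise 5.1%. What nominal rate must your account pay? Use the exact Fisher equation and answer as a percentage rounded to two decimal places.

(1 + i) = (1 + r)(1 + π) = 1.05540 × 1.05100 = 1.1092254
i = 1.1092254 − 1, so the required nominal rate is 10.92%.

10.92%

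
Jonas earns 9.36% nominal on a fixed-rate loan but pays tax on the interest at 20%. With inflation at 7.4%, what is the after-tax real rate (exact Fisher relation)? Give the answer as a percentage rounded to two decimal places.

0.08%

After-tax nominal return = 9.36% × (1 − 0.2) = 7.4880%.
1 + r = 1.07488 / 1.07400 = 1.000819
After-tax real rate = 1.000819 − 1 → 0.08%.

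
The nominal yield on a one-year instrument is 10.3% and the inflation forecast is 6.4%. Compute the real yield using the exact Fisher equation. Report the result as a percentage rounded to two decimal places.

By the Fisher equation, 1 + r = (1 + i)/(1 + π).
1 + r = 1.10300 / 1.06400 = 1.036654
r = 1.036654 − 1 = 3.6654%, i.e. 3.67%.

3.67%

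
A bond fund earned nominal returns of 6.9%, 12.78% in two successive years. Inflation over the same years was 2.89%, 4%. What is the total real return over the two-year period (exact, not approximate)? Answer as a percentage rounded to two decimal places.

Compound the nominal returns: 1.0690 × 1.1278 = 1.205618.
Compound inflation: 1.0289 × 1.0400 = 1.070056.
Deflate: 1.205618 / 1.070056 = 1.126687.
Total real return = 1.126687 − 1 → 12.67%.

12.67%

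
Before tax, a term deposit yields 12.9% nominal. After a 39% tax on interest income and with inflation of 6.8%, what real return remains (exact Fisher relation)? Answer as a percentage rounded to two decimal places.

After-tax nominal return = 12.9% × (1 − 0.39) = 7.8690%.
1 + r = 1.07869 / 1.06800 = 1.010009
After-tax real rate = 1.010009 − 1 → 1.00%.

1.00%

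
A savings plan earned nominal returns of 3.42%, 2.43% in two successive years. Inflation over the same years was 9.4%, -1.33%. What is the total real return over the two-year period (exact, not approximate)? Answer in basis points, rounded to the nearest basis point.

Nominal growth factor = 1.0342 × 1.0243 = 1.059331
Price-level growth factor = 1.0940 × 0.9867 = 1.079450
Real growth factor = 1.059331 / 1.079450 = 0.981362
Total real return = 0.981362 − 1 → -186 basis points.

-186 basis points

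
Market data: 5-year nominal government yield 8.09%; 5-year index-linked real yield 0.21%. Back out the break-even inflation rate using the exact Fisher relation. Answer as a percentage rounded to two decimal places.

7.86%

(1 + π) = (1 + i)/(1 + r) = 1.08090 / 1.00210 = 1.078635
Break-even inflation = 1.078635 − 1 → 7.86%.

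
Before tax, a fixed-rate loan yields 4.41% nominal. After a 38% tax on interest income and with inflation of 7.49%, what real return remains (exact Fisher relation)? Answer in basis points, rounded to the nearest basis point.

After-tax nominal return = 4.41% × (1 − 0.38) = 2.7342%.
1 + r = 1.027342 / 1.07490 = 0.955756
After-tax real rate = 0.955756 − 1 → -442 basis points.

-442 basis points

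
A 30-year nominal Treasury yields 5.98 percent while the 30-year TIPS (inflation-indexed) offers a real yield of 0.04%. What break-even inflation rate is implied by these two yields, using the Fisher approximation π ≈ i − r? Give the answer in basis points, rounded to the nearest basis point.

π ≈ i − r = 5.98% − 0.04% → 594 basis points.

594 basis points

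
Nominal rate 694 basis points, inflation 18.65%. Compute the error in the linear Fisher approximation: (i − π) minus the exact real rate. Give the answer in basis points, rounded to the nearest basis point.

-184 basis points

Approximate: r ≈ 6.940% − 18.650% = -11.7100%
Exact: (1 + 0.0694)/(1 + 0.1865) − 1 = -9.8694%
Error = -11.7100% − (-9.8694%) = -1.8406% → -184 basis points.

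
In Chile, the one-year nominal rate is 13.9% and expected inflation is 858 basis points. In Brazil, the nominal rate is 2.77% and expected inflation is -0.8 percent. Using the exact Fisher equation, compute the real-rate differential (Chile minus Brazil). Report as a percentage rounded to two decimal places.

1.30%

Chile: (1 + 0.1390)/(1 + 0.0858) − 1 = 4.8996%
Brazil: (1 + 0.0277)/(1 − 0.0080) − 1 = 3.5988%
Differential = 4.8996% − 3.5988% = 1.3008% → 1.30%.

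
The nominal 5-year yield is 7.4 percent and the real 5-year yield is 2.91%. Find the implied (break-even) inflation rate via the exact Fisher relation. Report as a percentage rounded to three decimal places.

(1 + π) = (1 + i)/(1 + r) = 1.07400 / 1.02910 = 1.043630
Break-even inflation = 1.043630 − 1 → 4.363%.

4.363%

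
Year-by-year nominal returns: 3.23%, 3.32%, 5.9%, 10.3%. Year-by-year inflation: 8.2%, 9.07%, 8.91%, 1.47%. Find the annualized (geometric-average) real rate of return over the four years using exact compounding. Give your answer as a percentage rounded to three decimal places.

Nominal growth factor = 1.0323 × 1.0332 × 1.0590 × 1.1030 = 1.24583864
Price-level growth factor = 1.0820 × 1.0907 × 1.0891 × 1.0147 = 1.30418137
Real growth factor = 1.24583864 / 1.30418137 = 0.95526487
Annualized real rate = 0.95526487^(1/4) − 1 = -1.1376% → -1.138%.

-1.138%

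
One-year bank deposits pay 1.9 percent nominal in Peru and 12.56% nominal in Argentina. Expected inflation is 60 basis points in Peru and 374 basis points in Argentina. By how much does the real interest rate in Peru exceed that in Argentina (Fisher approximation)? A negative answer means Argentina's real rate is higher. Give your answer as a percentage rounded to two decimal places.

Peru: 1.9% − 0.6% = 1.300%
Argentina: 12.56% − 3.74% = 8.820%
Differential = -7.520% → -7.52%.

-7.52%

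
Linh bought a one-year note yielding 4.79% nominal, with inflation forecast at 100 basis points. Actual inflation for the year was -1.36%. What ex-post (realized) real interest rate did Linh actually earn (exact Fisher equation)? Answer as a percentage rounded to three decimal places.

Ex-post: (1 + 0.0479)/(1 − 0.0136) − 1 = 6.2348%
So the realized real rate is 6.235%.

6.235%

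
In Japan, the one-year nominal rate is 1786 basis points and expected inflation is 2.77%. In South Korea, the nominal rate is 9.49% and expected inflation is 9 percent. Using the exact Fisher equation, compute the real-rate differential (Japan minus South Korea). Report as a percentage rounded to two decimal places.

Japan: (1 + 0.1786)/(1 + 0.0277) − 1 = 14.6833%
South Korea: (1 + 0.0949)/(1 + 0.0900) − 1 = 0.4495%
Differential = 14.6833% − 0.4495% = 14.2337% → 14.23%.

14.23%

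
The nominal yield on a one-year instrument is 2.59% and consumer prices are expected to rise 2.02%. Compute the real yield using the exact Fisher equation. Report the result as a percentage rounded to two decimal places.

0.56%

1 + r = 1.02590 / 1.02020 = 1.005587
r = 1.005587 − 1 = 0.5587%, i.e. 0.56%.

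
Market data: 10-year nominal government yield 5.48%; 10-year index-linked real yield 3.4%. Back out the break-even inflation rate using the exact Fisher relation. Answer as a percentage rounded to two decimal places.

(1 + π) = (1 + i)/(1 + r) = 1.05480 / 1.03400 = 1.020116
Break-even inflation = 1.020116 − 1 → 2.01%.

2.01%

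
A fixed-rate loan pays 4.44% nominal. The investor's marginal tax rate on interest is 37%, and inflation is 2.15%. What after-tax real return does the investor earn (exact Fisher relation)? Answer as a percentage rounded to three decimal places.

After-tax nominal return = 4.44% × (1 − 0.37) = 2.7972%.
1 + r = 1.027972 / 1.02150 = 1.006336
After-tax real rate = 1.006336 − 1 → 0.634%.

0.634%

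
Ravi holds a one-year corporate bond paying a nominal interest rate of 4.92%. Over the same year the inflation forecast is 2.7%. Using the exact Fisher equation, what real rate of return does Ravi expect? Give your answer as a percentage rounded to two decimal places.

2.16%

By the Fisher equation, 1 + r = (1 + i)/(1 + π).
1 + r = 1.04920 / 1.02700 = 1.021616
r = 1.021616 − 1 = 2.1616%, i.e. 2.16%.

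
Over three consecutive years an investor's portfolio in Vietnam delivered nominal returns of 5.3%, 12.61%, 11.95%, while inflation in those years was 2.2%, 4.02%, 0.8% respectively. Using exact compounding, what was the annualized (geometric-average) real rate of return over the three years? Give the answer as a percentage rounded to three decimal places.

7.399%

Compound the nominal returns: 1.0530 × 1.1261 × 1.1195 = 1.32748440.
Compound inflation: 1.0220 × 1.0402 × 1.0080 = 1.07158908.
Deflate: 1.32748440 / 1.07158908 = 1.23879987.
Annualized real rate = 1.23879987^(1/3) − 1 = 7.3990% → 7.399%.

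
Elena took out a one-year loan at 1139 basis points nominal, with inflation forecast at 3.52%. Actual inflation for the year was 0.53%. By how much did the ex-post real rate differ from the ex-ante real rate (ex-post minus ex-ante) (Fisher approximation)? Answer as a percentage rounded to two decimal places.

Ex-ante: 11.39% − 3.52% = 7.870%
Ex-post: 11.39% − 0.53% = 10.860%
Difference (ex-post − ex-ante) = 2.9900% → 2.99%.

2.99%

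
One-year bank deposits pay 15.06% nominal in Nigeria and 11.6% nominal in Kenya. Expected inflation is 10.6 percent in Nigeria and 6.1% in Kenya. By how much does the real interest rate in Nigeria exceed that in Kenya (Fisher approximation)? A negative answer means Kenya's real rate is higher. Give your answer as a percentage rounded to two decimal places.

Nigeria: 15.06% − 10.6% = 4.460%
Kenya: 11.6% − 6.1% = 5.500%
Differential = -1.040% → -1.04%.

-1.04%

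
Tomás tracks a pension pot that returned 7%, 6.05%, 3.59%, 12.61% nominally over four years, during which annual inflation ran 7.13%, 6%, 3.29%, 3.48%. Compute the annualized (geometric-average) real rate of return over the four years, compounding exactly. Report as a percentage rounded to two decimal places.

Nominal growth factor = 1.0700 × 1.0605 × 1.0359 × 1.1261 = 1.32369900
Price-level growth factor = 1.0713 × 1.0600 × 1.0329 × 1.0348 = 1.21375678
Real growth factor = 1.32369900 / 1.21375678 = 1.09058011
Annualized real rate = 1.09058011^(1/4) − 1 = 2.1914% → 2.19%.

2.19%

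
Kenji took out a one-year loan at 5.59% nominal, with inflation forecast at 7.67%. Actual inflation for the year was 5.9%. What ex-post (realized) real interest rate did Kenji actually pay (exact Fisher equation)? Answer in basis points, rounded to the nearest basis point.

Ex-post: (1 + 0.0559)/(1 + 0.0590) − 1 = -0.2927%
So the realized real rate is -29 basis points.

-29 basis points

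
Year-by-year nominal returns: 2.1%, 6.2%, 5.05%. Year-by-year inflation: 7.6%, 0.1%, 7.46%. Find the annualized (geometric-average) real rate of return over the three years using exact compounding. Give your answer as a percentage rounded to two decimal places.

-0.53%

Nominal growth factor = 1.0210 × 1.0620 × 1.0505 = 1.13905925
Price-level growth factor = 1.0760 × 1.0010 × 1.0746 = 1.15742587
Real growth factor = 1.13905925 / 1.15742587 = 0.98413149
Annualized real rate = 0.98413149^(1/3) − 1 = -0.5318% → -0.53%.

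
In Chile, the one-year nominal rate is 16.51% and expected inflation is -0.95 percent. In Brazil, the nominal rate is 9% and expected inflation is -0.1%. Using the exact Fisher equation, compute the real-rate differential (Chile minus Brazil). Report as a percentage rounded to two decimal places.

8.52%

Chile: (1 + 0.1651)/(1 − 0.0095) − 1 = 17.6275%
Brazil: (1 + 0.0900)/(1 − 0.0010) − 1 = 9.1091%
Differential = 17.6275% − 9.1091% = 8.5184% → 8.52%.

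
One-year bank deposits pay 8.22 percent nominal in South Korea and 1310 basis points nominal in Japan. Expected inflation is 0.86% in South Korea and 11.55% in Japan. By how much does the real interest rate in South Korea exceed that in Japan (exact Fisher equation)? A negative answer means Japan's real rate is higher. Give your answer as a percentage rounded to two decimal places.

South Korea: (1 + 0.0822)/(1 + 0.0086) − 1 = 7.2972%
Japan: (1 + 0.1310)/(1 + 0.1155) − 1 = 1.3895%
Differential = 7.2972% − 1.3895% = 5.9077% → 5.91%.

5.91%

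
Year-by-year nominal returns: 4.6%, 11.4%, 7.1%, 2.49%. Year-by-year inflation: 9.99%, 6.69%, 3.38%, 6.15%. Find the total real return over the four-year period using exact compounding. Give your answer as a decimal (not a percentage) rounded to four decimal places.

-0.0068

Compound the nominal returns: 1.0460 × 1.1140 × 1.0710 × 1.0249 = 1.279051.
Compound inflation: 1.0999 × 1.0669 × 1.0338 × 1.0615 = 1.287756.
Deflate: 1.279051 / 1.287756 = 0.993240.
Total real return = 0.993240 − 1 → -0.0068.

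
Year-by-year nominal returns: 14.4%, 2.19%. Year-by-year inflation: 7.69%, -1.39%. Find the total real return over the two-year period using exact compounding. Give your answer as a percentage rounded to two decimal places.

Nominal growth factor = 1.1440 × 1.0219 = 1.169054
Price-level growth factor = 1.0769 × 0.9861 = 1.061931
Real growth factor = 1.169054 / 1.061931 = 1.100875
Total real return = 1.100875 − 1 → 10.09%.

10.09%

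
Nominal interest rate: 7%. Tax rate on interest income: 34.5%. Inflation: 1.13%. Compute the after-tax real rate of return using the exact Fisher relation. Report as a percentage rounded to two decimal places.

After-tax nominal return = 7% × (1 − 0.345) = 4.5850%.
1 + r = 1.04585 / 1.01130 = 1.034164
After-tax real rate = 1.034164 − 1 → 3.42%.

3.42%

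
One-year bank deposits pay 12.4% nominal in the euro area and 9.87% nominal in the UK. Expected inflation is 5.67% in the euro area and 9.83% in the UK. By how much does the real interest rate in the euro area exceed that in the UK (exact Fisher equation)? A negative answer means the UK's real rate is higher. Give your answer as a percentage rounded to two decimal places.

6.33%

The euro area: (1 + 0.1240)/(1 + 0.0567) − 1 = 6.3689%
The UK: (1 + 0.0987)/(1 + 0.0983) − 1 = 0.0364%
Differential = 6.3689% − 0.0364% = 6.3325% → 6.33%.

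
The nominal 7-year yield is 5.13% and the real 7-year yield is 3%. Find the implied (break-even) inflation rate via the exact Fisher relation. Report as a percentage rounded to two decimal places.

(1 + π) = (1 + i)/(1 + r) = 1.05130 / 1.03000 = 1.020680
Break-even inflation = 1.020680 − 1 → 2.07%.

2.07%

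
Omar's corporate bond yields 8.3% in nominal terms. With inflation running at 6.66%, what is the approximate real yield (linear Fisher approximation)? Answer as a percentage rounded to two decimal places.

1.64%

r ≈ i − π = 8.3% − 6.66% = 1.64%.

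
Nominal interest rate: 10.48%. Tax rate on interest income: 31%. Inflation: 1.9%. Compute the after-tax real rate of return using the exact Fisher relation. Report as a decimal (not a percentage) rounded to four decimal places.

0.0523

After-tax nominal return = 10.48% × (1 − 0.31) = 7.2312%.
1 + r = 1.072312 / 1.01900 = 1.052318
After-tax real rate = 1.052318 − 1 → 0.0523.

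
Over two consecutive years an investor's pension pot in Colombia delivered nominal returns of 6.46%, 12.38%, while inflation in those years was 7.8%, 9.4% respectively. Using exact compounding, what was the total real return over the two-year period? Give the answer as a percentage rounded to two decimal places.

1.45%

Nominal growth factor = 1.0646 × 1.1238 = 1.196397
Price-level growth factor = 1.0780 × 1.0940 = 1.179332
Real growth factor = 1.196397 / 1.179332 = 1.014470
Total real return = 1.014470 − 1 → 1.45%.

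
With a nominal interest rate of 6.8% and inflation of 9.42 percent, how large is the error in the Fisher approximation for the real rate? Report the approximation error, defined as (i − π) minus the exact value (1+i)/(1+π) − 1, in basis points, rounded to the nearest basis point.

Approximate: r ≈ 6.800% − 9.420% = -2.6200%
Exact: (1 + 0.0680)/(1 + 0.0942) − 1 = -2.3944%
Error = -2.6200% − (-2.3944%) = -0.2256% → -23 basis points.

-23 basis points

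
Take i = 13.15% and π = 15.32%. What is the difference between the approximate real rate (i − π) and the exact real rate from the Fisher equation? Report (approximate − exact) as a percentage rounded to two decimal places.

-0.29%

Approximate: r ≈ 13.150% − 15.320% = -2.1700%
Exact: (1 + 0.1315)/(1 + 0.1532) − 1 = -1.8817%
Error = -2.1700% − (-1.8817%) = -0.2883% → -0.29%.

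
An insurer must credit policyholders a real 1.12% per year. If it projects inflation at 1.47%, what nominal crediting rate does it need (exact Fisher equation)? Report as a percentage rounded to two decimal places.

(1 + i) = (1 + r)(1 + π) = 1.01120 × 1.01470 = 1.02606464
i = 1.02606464 − 1, so the required nominal rate is 2.61%.

2.61%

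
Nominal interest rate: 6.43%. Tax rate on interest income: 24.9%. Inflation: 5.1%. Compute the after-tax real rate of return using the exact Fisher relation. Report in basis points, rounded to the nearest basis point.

After-tax nominal return = 6.43% × (1 − 0.249) = 4.82893%.
1 + r = 1.0482893 / 1.05100 = 0.997421
After-tax real rate = 0.997421 − 1 → -26 basis points.

-26 basis points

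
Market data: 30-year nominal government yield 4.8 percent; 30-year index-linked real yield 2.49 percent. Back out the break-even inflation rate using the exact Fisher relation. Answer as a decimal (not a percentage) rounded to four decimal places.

0.0225

(1 + π) = (1 + i)/(1 + r) = 1.04800 / 1.02490 = 1.022539
Break-even inflation = 1.022539 − 1 → 0.0225.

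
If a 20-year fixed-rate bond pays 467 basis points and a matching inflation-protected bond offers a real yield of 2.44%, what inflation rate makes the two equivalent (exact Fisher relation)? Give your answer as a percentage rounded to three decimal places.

(1 + π) = (1 + i)/(1 + r) = 1.04670 / 1.02440 = 1.021769
Break-even inflation = 1.021769 − 1 → 2.177%.

2.177%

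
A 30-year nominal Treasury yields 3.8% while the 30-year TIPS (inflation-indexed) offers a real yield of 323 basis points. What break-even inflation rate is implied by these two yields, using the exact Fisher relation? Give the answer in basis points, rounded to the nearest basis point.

55 basis points

(1 + π) = (1 + i)/(1 + r) = 1.03800 / 1.03230 = 1.005522
Break-even inflation = 1.005522 − 1 → 55 basis points.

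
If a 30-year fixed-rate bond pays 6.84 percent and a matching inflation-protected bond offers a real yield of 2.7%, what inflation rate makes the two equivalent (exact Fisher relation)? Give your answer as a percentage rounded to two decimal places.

4.03%

(1 + π) = (1 + i)/(1 + r) = 1.06840 / 1.02700 = 1.040312
Break-even inflation = 1.040312 − 1 → 4.03%.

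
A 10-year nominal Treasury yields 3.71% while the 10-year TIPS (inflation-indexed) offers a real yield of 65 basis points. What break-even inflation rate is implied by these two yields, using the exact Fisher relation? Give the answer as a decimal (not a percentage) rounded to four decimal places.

0.0304

(1 + π) = (1 + i)/(1 + r) = 1.03710 / 1.00650 = 1.030402
Break-even inflation = 1.030402 − 1 → 0.0304.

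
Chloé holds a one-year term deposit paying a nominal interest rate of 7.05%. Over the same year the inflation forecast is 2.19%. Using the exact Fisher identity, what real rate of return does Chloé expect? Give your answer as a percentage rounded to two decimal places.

By the Fisher identity, 1 + r = (1 + i)/(1 + π).
1 + r = 1.07050 / 1.02190 = 1.047558
r = 1.047558 − 1 = 4.7558%, i.e. 4.76%.

4.76%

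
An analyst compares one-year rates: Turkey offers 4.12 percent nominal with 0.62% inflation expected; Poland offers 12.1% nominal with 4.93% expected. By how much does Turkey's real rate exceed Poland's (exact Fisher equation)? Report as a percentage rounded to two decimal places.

-3.35%

Turkey: (1 + 0.0412)/(1 + 0.0062) − 1 = 3.4784%
Poland: (1 + 0.1210)/(1 + 0.0493) − 1 = 6.8331%
Differential = 3.4784% − 6.8331% = -3.3547% → -3.35%.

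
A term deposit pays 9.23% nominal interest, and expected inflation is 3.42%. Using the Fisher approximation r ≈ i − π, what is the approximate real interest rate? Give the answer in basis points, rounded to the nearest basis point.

r ≈ i − π = 9.23% − 3.42% = 581 basis points.

581 basis points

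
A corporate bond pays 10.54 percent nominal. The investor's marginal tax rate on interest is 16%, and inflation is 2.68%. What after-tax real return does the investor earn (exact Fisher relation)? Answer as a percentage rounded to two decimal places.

6.01%

After-tax nominal return = 10.54% × (1 − 0.16) = 8.8536%.
1 + r = 1.088536 / 1.02680 = 1.060125
After-tax real rate = 1.060125 − 1 → 6.01%.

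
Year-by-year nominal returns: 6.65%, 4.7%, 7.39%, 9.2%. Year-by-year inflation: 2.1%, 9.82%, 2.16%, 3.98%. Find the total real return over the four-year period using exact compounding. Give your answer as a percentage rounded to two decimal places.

9.94%

Compound the nominal returns: 1.0665 × 1.0470 × 1.0739 × 1.0920 = 1.309465.
Compound inflation: 1.0210 × 1.0982 × 1.0216 × 1.0398 = 1.191072.
Deflate: 1.309465 / 1.191072 = 1.099401.
Total real return = 1.099401 − 1 → 9.94%.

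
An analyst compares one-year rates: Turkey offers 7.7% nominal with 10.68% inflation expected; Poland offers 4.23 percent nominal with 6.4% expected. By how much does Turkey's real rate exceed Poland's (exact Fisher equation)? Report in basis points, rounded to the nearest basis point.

-65 basis points

Turkey: (1 + 0.0770)/(1 + 0.1068) − 1 = -2.6924%
Poland: (1 + 0.0423)/(1 + 0.0640) − 1 = -2.0395%
Differential = -2.6924% − (-2.0395%) = -0.6530% → -65 basis points.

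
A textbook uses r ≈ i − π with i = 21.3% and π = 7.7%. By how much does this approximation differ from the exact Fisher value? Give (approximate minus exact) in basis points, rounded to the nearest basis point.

Approximate: r ≈ 21.300% − 7.700% = 13.6000%
Exact: (1 + 0.2130)/(1 + 0.0770) − 1 = 12.6277%
Error = 13.6000% − 12.6277% = 0.9723% → 97 basis points.

97 basis points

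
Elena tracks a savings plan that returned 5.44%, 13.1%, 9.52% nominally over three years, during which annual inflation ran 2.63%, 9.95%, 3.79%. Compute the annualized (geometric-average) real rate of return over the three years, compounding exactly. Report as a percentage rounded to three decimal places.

3.700%

Nominal growth factor = 1.0544 × 1.1310 × 1.0952 = 1.30605491
Price-level growth factor = 1.0263 × 1.0995 × 1.0379 = 1.17118385
Real growth factor = 1.30605491 / 1.17118385 = 1.11515789
Annualized real rate = 1.11515789^(1/3) − 1 = 3.7000% → 3.700%.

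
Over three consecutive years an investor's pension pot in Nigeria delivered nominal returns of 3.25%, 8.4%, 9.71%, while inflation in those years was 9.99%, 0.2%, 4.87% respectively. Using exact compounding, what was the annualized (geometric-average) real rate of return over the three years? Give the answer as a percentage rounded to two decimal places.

Nominal growth factor = 1.0325 × 1.0840 × 1.0971 = 1.22790723
Price-level growth factor = 1.0999 × 1.0020 × 1.0487 = 1.15577206
Real growth factor = 1.22790723 / 1.15577206 = 1.06241298
Annualized real rate = 1.06241298^(1/3) − 1 = 2.0386% → 2.04%.

2.04%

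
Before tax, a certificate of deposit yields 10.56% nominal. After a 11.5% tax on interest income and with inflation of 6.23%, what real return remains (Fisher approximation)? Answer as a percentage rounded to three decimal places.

3.116%

After-tax nominal return = 10.56% × (1 − 0.115) = 9.3456%.
r ≈ 9.3456% − 6.23% → 3.116%.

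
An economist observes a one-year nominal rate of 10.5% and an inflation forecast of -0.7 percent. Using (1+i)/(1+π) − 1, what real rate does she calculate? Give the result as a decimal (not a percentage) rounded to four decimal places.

By the Fisher equation, 1 + r = (1 + i)/(1 + π).
1 + r = 1.10500 / 0.99300 = 1.112790
r = 1.112790 − 1 = 11.2790%, i.e. 0.1128.

0.1128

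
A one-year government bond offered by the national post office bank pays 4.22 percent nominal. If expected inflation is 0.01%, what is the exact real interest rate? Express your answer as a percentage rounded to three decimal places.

4.210%

By the Fisher equation, 1 + r = (1 + i)/(1 + π).
1 + r = 1.04220 / 1.00010 = 1.042096
r = 1.042096 − 1 = 4.2096%, i.e. 4.210%.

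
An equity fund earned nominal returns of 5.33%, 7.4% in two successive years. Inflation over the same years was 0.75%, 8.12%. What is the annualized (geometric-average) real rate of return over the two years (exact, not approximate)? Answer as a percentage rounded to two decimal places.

1.91%

Compound the nominal returns: 1.0533 × 1.0740 = 1.13124420.
Compound inflation: 1.0075 × 1.0812 = 1.08930900.
Deflate: 1.13124420 / 1.08930900 = 1.03849707.
Annualized real rate = 1.03849707^(1/2) − 1 = 1.9067% → 1.91%.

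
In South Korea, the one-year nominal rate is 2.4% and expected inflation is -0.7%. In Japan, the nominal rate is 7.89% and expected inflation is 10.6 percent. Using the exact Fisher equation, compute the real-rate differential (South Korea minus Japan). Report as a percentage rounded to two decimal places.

South Korea: (1 + 0.0240)/(1 − 0.0070) − 1 = 3.1219%
Japan: (1 + 0.0789)/(1 + 0.1060) − 1 = -2.4503%
Differential = 3.1219% − (-2.4503%) = 5.5721% → 5.57%.

5.57%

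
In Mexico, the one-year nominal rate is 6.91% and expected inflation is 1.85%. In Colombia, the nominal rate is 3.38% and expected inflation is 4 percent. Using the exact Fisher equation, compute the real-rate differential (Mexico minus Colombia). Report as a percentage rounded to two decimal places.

5.56%

Mexico: (1 + 0.0691)/(1 + 0.0185) − 1 = 4.9681%
Colombia: (1 + 0.0338)/(1 + 0.0400) − 1 = -0.5962%
Differential = 4.9681% − (-0.5962%) = 5.5642% → 5.56%.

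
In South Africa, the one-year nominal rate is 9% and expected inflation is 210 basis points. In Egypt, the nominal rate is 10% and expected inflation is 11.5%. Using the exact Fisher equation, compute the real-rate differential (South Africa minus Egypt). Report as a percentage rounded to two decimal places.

8.10%

South Africa: (1 + 0.0900)/(1 + 0.0210) − 1 = 6.7581%
Egypt: (1 + 0.1000)/(1 + 0.1150) − 1 = -1.3453%
Differential = 6.7581% − (-1.3453%) = 8.1034% → 8.10%.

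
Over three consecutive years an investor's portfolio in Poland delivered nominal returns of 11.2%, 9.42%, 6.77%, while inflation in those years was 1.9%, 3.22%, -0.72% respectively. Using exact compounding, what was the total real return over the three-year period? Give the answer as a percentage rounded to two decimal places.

Compound the nominal returns: 1.1120 × 1.0942 × 1.0677 = 1.299124.
Compound inflation: 1.0190 × 1.0322 × 0.9928 = 1.044239.
Deflate: 1.299124 / 1.044239 = 1.244088.
Total real return = 1.244088 − 1 → 24.41%.

24.41%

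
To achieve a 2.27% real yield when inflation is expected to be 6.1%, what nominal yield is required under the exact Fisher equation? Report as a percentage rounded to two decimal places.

(1 + i) = (1 + r)(1 + π) = 1.02270 × 1.06100 = 1.0850847
i = 1.0850847 − 1, so the required nominal rate is 8.51%.

8.51%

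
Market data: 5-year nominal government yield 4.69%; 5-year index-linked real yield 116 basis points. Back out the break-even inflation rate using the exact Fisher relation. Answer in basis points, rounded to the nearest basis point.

(1 + π) = (1 + i)/(1 + r) = 1.04690 / 1.01160 = 1.034895
Break-even inflation = 1.034895 − 1 → 349 basis points.

349 basis points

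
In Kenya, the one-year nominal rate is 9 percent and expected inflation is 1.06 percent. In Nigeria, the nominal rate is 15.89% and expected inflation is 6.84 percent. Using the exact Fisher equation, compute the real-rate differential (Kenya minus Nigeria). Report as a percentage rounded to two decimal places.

Kenya: (1 + 0.0900)/(1 + 0.0106) − 1 = 7.8567%
Nigeria: (1 + 0.1589)/(1 + 0.0684) − 1 = 8.4706%
Differential = 7.8567% − 8.4706% = -0.6139% → -0.61%.

-0.61%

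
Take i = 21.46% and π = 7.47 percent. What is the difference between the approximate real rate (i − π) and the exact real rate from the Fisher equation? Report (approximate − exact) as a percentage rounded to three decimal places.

Approximate: r ≈ 21.460% − 7.470% = 13.9900%
Exact: (1 + 0.2146)/(1 + 0.0747) − 1 = 13.0176%
Error = 13.9900% − 13.0176% = 0.9724% → 0.972%.

0.972%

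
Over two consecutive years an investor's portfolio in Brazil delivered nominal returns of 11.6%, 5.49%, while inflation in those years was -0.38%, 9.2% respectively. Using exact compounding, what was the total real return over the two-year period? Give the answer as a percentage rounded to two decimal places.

8.22%

Nominal growth factor = 1.1160 × 1.0549 = 1.177268
Price-level growth factor = 0.9962 × 1.0920 = 1.087850
Real growth factor = 1.177268 / 1.087850 = 1.082197
Total real return = 1.082197 − 1 → 8.22%.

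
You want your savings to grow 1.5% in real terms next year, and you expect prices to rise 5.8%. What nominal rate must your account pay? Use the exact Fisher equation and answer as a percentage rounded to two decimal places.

(1 + i) = (1 + r)(1 + π) = 1.01500 × 1.05800 = 1.07387
i = 1.07387 − 1, so the required nominal rate is 7.39%.

7.39%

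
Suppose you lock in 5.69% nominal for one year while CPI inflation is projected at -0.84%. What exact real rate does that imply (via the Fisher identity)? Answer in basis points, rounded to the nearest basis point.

659 basis points

1 + r = 1.05690 / 0.99160 = 1.065853
r = 1.065853 − 1 = 6.5853%, i.e. 659 basis points.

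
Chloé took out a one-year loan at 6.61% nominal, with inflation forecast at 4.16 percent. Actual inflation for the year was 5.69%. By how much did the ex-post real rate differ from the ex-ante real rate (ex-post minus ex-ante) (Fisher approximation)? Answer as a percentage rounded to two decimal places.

-1.53%

Ex-ante: 6.61% − 4.16% = 2.450%
Ex-post: 6.61% − 5.69% = 0.920%
Difference (ex-post − ex-ante) = -1.5300% → -1.53%.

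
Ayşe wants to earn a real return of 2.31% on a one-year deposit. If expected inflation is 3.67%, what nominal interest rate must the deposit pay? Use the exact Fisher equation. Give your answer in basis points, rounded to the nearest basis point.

606 basis points

(1 + i) = (1 + r)(1 + π) = 1.02310 × 1.03670 = 1.06064777
i = 1.06064777 − 1, so the required nominal rate is 606 basis points.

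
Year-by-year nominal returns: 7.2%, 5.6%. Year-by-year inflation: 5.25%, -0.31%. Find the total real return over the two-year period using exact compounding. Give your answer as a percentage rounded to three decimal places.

Compound the nominal returns: 1.0720 × 1.0560 = 1.132032.
Compound inflation: 1.0525 × 0.9969 = 1.049237.
Deflate: 1.132032 / 1.049237 = 1.078909.
Total real return = 1.078909 − 1 → 7.891%.

7.891%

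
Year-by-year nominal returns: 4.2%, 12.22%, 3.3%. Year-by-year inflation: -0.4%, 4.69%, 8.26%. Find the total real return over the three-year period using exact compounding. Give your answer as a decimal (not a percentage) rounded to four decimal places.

Nominal growth factor = 1.0420 × 1.1222 × 1.0330 = 1.207920
Price-level growth factor = 0.9960 × 1.0469 × 1.0826 = 1.128840
Real growth factor = 1.207920 / 1.128840 = 1.070054
Total real return = 1.070054 − 1 → 0.0701.

0.0701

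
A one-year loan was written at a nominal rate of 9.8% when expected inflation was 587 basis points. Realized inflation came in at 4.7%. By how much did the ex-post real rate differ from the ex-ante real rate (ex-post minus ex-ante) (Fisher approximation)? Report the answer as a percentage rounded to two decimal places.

Ex-ante: 9.8% − 5.87% = 3.930%
Ex-post: 9.8% − 4.7% = 5.100%
Difference (ex-post − ex-ante) = 1.1700% → 1.17%.

1.17%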